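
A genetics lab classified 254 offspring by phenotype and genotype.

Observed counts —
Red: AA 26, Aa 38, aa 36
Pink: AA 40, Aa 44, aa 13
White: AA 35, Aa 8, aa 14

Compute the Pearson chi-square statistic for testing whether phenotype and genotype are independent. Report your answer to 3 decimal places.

31.919

Row totals: 100, 97, 57. Column totals: 101, 90, 63. Grand total N = 254.
Expected counts (row total × column total / N):
  Red, AA: 100×101/254 = 39.7638
  Red, Aa: 100×90/254 = 35.4331
  Red, aa: 100×63/254 = 24.8031
  Pink, AA: 97×101/254 = 38.5709
  Pink, Aa: 97×90/254 = 34.3701
  Pink, aa: 97×63/254 = 24.0591
  White, AA: 57×101/254 = 22.6654
  White, Aa: 57×90/254 = 20.1969
  White, aa: 57×63/254 = 14.1378
Contributions (O − E)²/E:
  (26 − 39.7638)²/39.7638 = 4.7642
  (38 − 35.4331)²/35.4331 = 0.1860
  (36 − 24.8031)²/24.8031 = 5.0546
  (40 − 38.5709)²/38.5709 = 0.0529
  (44 − 34.3701)²/34.3701 = 2.6981
  (13 − 24.0591)²/24.0591 = 5.0835
  (35 − 22.6654)²/22.6654 = 6.7125
  (8 − 20.1969)²/20.1969 = 7.3657
  (14 − 14.1378)²/14.1378 = 0.0013
χ² = 4.7642 + 0.1860 + 5.0546 + 0.0529 + 2.6981 + 5.0835 + 6.7125 + 7.3657 + 0.0013 = 31.919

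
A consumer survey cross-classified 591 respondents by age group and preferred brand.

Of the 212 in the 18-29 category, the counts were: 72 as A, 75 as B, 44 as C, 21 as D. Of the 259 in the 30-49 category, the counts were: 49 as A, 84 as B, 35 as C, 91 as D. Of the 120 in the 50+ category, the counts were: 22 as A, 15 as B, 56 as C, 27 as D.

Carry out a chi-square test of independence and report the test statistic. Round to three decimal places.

Row totals: 212, 259, 120. Column totals: 143, 174, 135, 139. Grand total N = 591.
Expected counts (row total × column total / N):
  18-29, A: 212×143/591 = 51.2961
  18-29, B: 212×174/591 = 62.4162
  18-29, C: 212×135/591 = 48.4264
  18-29, D: 212×139/591 = 49.8613
  30-49, A: 259×143/591 = 62.6684
  30-49, B: 259×174/591 = 76.2538
  30-49, C: 259×135/591 = 59.1624
  30-49, D: 259×139/591 = 60.9154
  50+, A: 120×143/591 = 29.0355
  50+, B: 120×174/591 = 35.3299
  50+, C: 120×135/591 = 27.4112
  50+, D: 120×139/591 = 28.2234
Contributions (O − E)²/E:
  (72 − 51.2961)²/51.2961 = 8.3564
  (75 − 62.4162)²/62.4162 = 2.5370
  (44 − 48.4264)²/48.4264 = 0.4046
  (21 − 49.8613)²/49.8613 = 16.7058
  (49 − 62.6684)²/62.6684 = 2.9812
  (84 − 76.2538)²/76.2538 = 0.7869
  (35 − 59.1624)²/59.1624 = 9.8681
  (91 − 60.9154)²/60.9154 = 14.8580
  (22 − 29.0355)²/29.0355 = 1.7047
  (15 − 35.3299)²/35.3299 = 11.6984
  (56 − 27.4112)²/27.4112 = 29.8170
  (27 − 28.2234)²/28.2234 = 0.0530
χ² = 8.3564 + 2.5370 + 0.4046 + 16.7058 + 2.9812 + 0.7869 + 9.8681 + 14.8580 + 1.7047 + 11.6984 + 29.8170 + 0.0530 = 99.771

99.771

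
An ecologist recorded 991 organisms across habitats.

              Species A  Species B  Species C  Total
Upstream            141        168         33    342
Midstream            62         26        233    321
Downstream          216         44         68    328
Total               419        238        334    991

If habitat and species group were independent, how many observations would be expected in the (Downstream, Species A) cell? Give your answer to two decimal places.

Row total (Downstream) = 328; column total (Species A) = 419; grand total N = 991.
Expected count = (row total × column total) / N = 328 × 419 / 991 = 138.68.

138.68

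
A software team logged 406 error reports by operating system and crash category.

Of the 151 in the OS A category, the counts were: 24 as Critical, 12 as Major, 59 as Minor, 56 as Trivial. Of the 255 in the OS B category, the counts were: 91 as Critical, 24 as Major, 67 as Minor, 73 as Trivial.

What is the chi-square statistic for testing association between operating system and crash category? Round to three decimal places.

20.487

Row totals: 151, 255. Column totals: 115, 36, 126, 129. Grand total N = 406.
Expected counts (row total × column total / N):
  OS A, Critical: 151×115/406 = 42.7709
  OS A, Major: 151×36/406 = 13.3892
  OS A, Minor: 151×126/406 = 46.8621
  OS A, Trivial: 151×129/406 = 47.9778
  OS B, Critical: 255×115/406 = 72.2291
  OS B, Major: 255×36/406 = 22.6108
  OS B, Minor: 255×126/406 = 79.1379
  OS B, Trivial: 255×129/406 = 81.0222
Contributions (O − E)²/E:
  (24 − 42.7709)²/42.7709 = 8.2380
  (12 − 13.3892)²/13.3892 = 0.1441
  (59 − 46.8621)²/46.8621 = 3.1439
  (56 − 47.9778)²/47.9778 = 1.3414
  (91 − 72.2291)²/72.2291 = 4.8782
  (24 − 22.6108)²/22.6108 = 0.0854
  (67 − 79.1379)²/79.1379 = 1.8617
  (73 − 81.0222)²/81.0222 = 0.7943
χ² = 8.2380 + 0.1441 + 3.1439 + 1.3414 + 4.8782 + 0.0854 + 1.8617 + 0.7943 = 20.487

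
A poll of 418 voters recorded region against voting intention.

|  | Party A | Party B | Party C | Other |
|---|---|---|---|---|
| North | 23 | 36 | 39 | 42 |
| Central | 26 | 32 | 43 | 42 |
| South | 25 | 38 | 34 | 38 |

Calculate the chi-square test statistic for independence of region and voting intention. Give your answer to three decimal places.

Row totals: 140, 143, 135. Column totals: 74, 106, 116, 122. Grand total N = 418.
Expected counts (row total × column total / N):
  North, Party A: 140×74/418 = 24.7847
  North, Party B: 140×106/418 = 35.5024
  North, Party C: 140×116/418 = 38.8517
  North, Other: 140×122/418 = 40.8612
  Central, Party A: 143×74/418 = 25.3158
  Central, Party B: 143×106/418 = 36.2632
  Central, Party C: 143×116/418 = 39.6842
  Central, Other: 143×122/418 = 41.7368
  South, Party A: 135×74/418 = 23.8995
  South, Party B: 135×106/418 = 34.2344
  South, Party C: 135×116/418 = 37.4641
  South, Other: 135×122/418 = 39.4019
Contributions (O − E)²/E:
  (23 − 24.7847)²/24.7847 = 0.1285
  (36 − 35.5024)²/35.5024 = 0.0070
  (39 − 38.8517)²/38.8517 = 0.0006
  (42 − 40.8612)²/40.8612 = 0.0317
  (26 − 25.3158)²/25.3158 = 0.0185
  (32 − 36.2632)²/36.2632 = 0.5012
  (43 − 39.6842)²/39.6842 = 0.2771
  (42 − 41.7368)²/41.7368 = 0.0017
  (25 − 23.8995)²/23.8995 = 0.0507
  (38 − 34.2344)²/34.2344 = 0.4142
  (34 − 37.4641)²/37.4641 = 0.3203
  (38 − 39.4019)²/39.4019 = 0.0499
χ² = 0.1285 + 0.0070 + 0.0006 + 0.0317 + 0.0185 + 0.5012 + 0.2771 + 0.0017 + 0.0507 + 0.4142 + 0.3203 + 0.0499 = 1.801

1.801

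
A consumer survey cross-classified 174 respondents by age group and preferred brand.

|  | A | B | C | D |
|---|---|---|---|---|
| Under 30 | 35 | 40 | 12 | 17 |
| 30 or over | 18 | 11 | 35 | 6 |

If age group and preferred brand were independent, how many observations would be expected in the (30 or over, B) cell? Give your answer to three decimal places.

20.517

Row total (30 or over) = 70; column total (B) = 51; grand total N = 174.
Expected count = (row total × column total) / N = 70 × 51 / 174 = 20.517.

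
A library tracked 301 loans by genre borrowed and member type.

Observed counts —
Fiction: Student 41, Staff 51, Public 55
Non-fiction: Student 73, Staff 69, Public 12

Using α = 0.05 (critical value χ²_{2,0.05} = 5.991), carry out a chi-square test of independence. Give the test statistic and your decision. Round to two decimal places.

Row totals: 147, 154. Column totals: 114, 120, 67. Grand total N = 301.
Expected counts (row total × column total / N):
  Fiction, Student: 147×114/301 = 55.674
  Fiction, Staff: 147×120/301 = 58.605
  Fiction, Public: 147×67/301 = 32.721
  Non-fiction, Student: 154×114/301 = 58.326
  Non-fiction, Staff: 154×120/301 = 61.395
  Non-fiction, Public: 154×67/301 = 34.279
Contributions (O − E)²/E:
  (41 − 55.674)²/55.674 = 3.8676
  (51 − 58.605)²/58.605 = 0.9869
  (55 − 32.721)²/32.721 = 15.1693
  (73 − 58.326)²/58.326 = 3.6918
  (69 − 61.395)²/61.395 = 0.9420
  (12 − 34.279)²/34.279 = 14.4798
χ² = 3.8676 + 0.9869 + 15.1693 + 3.6918 + 0.9420 + 14.4798 = 39.14
df = (2−1)(3−1) = 2. Since 39.14 > 5.991, reject the null hypothesis of independence at α = 0.05.

39.14; reject H₀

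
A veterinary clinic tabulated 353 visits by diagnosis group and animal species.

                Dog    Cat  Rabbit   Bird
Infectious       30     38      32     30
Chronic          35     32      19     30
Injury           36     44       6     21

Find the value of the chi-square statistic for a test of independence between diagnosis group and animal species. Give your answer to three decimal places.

20.277

Row totals: 130, 116, 107. Column totals: 101, 114, 57, 81. Grand total N = 353.
Expected counts (row total × column total / N):
  Infectious, Dog: 130×101/353 = 37.1955
  Infectious, Cat: 130×114/353 = 41.9830
  Infectious, Rabbit: 130×57/353 = 20.9915
  Infectious, Bird: 130×81/353 = 29.8300
  Chronic, Dog: 116×101/353 = 33.1898
  Chronic, Cat: 116×114/353 = 37.4618
  Chronic, Rabbit: 116×57/353 = 18.7309
  Chronic, Bird: 116×81/353 = 26.6176
  Injury, Dog: 107×101/353 = 30.6147
  Injury, Cat: 107×114/353 = 34.5552
  Injury, Rabbit: 107×57/353 = 17.2776
  Injury, Bird: 107×81/353 = 24.5524
Contributions (O − E)²/E:
  (30 − 37.1955)²/37.1955 = 1.3920
  (38 − 41.9830)²/41.9830 = 0.3779
  (32 − 20.9915)²/20.9915 = 5.7731
  (30 − 29.8300)²/29.8300 = 0.0010
  (35 − 33.1898)²/33.1898 = 0.0987
  (32 − 37.4618)²/37.4618 = 0.7963
  (19 − 18.7309)²/18.7309 = 0.0039
  (30 − 26.6176)²/26.6176 = 0.4298
  (36 − 30.6147)²/30.6147 = 0.9473
  (44 − 34.5552)²/34.5552 = 2.5815
  (6 − 17.2776)²/17.2776 = 7.3612
  (21 − 24.5524)²/24.5524 = 0.5140
χ² = 1.3920 + 0.3779 + 5.7731 + 0.0010 + 0.0987 + 0.7963 + 0.0039 + 0.4298 + 0.9473 + 2.5815 + 7.3612 + 0.5140 = 20.277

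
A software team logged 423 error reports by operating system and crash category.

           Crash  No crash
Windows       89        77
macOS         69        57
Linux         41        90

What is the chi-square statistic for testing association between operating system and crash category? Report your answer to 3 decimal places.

Row totals: 166, 126, 131. Column totals: 199, 224. Grand total N = 423.
Expected counts (row total × column total / N):
  Windows, Crash: 166×199/423 = 78.0946
  Windows, No crash: 166×224/423 = 87.9054
  macOS, Crash: 126×199/423 = 59.2766
  macOS, No crash: 126×224/423 = 66.7234
  Linux, Crash: 131×199/423 = 61.6288
  Linux, No crash: 131×224/423 = 69.3712
Contributions (O − E)²/E:
  (89 − 78.0946)²/78.0946 = 1.5229
  (77 − 87.9054)²/87.9054 = 1.3529
  (69 − 59.2766)²/59.2766 = 1.5950
  (57 − 66.7234)²/66.7234 = 1.4170
  (41 − 61.6288)²/61.6288 = 6.9050
  (90 − 69.3712)²/69.3712 = 6.1344
χ² = 1.5229 + 1.3529 + 1.5950 + 1.4170 + 6.9050 + 6.1344 = 18.927

18.927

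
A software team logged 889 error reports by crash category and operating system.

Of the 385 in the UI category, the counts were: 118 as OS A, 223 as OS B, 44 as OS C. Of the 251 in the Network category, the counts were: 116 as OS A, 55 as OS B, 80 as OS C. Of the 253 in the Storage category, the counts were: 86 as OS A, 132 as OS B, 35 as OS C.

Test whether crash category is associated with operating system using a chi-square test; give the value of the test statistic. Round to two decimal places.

94.91

Row totals: 385, 251, 253. Column totals: 320, 410, 159. Grand total N = 889.
Expected counts (row total × column total / N):
  UI, OS A: 385×320/889 = 138.5827
  UI, OS B: 385×410/889 = 177.5591
  UI, OS C: 385×159/889 = 68.8583
  Network, OS A: 251×320/889 = 90.3487
  Network, OS B: 251×410/889 = 115.7593
  Network, OS C: 251×159/889 = 44.8920
  Storage, OS A: 253×320/889 = 91.0686
  Storage, OS B: 253×410/889 = 116.6817
  Storage, OS C: 253×159/889 = 45.2497
Contributions (O − E)²/E:
  (118 − 138.5827)²/138.5827 = 3.0570
  (223 − 177.5591)²/177.5591 = 11.6292
  (44 − 68.8583)²/68.8583 = 8.9740
  (116 − 90.3487)²/90.3487 = 7.2828
  (55 − 115.7593)²/115.7593 = 31.8911
  (80 − 44.8920)²/44.8920 = 27.4564
  (86 − 91.0686)²/91.0686 = 0.2821
  (132 − 116.6817)²/116.6817 = 2.0110
  (35 − 45.2497)²/45.2497 = 2.3217
χ² = 3.0570 + 11.6292 + 8.9740 + 7.2828 + 31.8911 + 27.4564 + 0.2821 + 2.0110 + 2.3217 = 94.91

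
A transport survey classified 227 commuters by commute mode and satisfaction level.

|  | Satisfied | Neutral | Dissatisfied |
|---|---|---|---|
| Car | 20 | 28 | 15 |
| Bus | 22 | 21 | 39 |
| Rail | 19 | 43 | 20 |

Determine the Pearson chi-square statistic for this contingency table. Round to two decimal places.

17.41

Row totals: 63, 82, 82. Column totals: 61, 92, 74. Grand total N = 227.
Expected counts (row total × column total / N):
  Car, Satisfied: 63×61/227 = 16.9295
  Car, Neutral: 63×92/227 = 25.5330
  Car, Dissatisfied: 63×74/227 = 20.5374
  Bus, Satisfied: 82×61/227 = 22.0352
  Bus, Neutral: 82×92/227 = 33.2335
  Bus, Dissatisfied: 82×74/227 = 26.7313
  Rail, Satisfied: 82×61/227 = 22.0352
  Rail, Neutral: 82×92/227 = 33.2335
  Rail, Dissatisfied: 82×74/227 = 26.7313
Contributions (O − E)²/E:
  (20 − 16.9295)²/16.9295 = 0.5569
  (28 − 25.5330)²/25.5330 = 0.2384
  (15 − 20.5374)²/20.5374 = 1.4930
  (22 − 22.0352)²/22.0352 = 0.0001
  (21 − 33.2335)²/33.2335 = 4.5032
  (39 − 26.7313)²/26.7313 = 5.6309
  (19 − 22.0352)²/22.0352 = 0.4181
  (43 − 33.2335)²/33.2335 = 2.8701
  (20 − 26.7313)²/26.7313 = 1.6950
χ² = 0.5569 + 0.2384 + 1.4930 + 0.0001 + 4.5032 + 5.6309 + 0.4181 + 2.8701 + 1.6950 = 17.41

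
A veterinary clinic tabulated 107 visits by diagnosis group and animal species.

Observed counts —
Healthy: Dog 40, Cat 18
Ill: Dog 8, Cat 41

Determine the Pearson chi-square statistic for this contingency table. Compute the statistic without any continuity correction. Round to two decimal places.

29.75

Row totals: 58, 49. Column totals: 48, 59. Grand total N = 107.
Expected counts (row total × column total / N):
  Healthy, Dog: 58×48/107 = 26.019
  Healthy, Cat: 58×59/107 = 31.981
  Ill, Dog: 49×48/107 = 21.981
  Ill, Cat: 49×59/107 = 27.019
Contributions (O − E)²/E:
  (40 − 26.019)²/26.019 = 7.5125
  (18 − 31.981)²/31.981 = 6.1120
  (8 − 21.981)²/21.981 = 8.8926
  (41 − 27.019)²/27.019 = 7.2345
χ² = 7.5125 + 6.1120 + 8.8926 + 7.2345 = 29.75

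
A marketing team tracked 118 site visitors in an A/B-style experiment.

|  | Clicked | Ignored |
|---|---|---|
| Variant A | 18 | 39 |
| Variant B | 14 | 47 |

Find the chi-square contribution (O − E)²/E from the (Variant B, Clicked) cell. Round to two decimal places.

0.39

Row total (Variant B) = 61; column total (Clicked) = 32; N = 118.
Expected count E = 61 × 32 / 118 = 16.542.
Contribution = (O − E)²/E = (14 − 16.542)² / 16.542 = 0.39.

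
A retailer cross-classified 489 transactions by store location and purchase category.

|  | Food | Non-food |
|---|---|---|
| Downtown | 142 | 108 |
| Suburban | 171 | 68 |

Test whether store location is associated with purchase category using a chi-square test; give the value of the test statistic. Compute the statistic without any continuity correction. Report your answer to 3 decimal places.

11.536

Row totals: 250, 239. Column totals: 313, 176. Grand total N = 489.
Expected counts (row total × column total / N):
  Downtown, Food: 250×313/489 = 160.0204
  Downtown, Non-food: 250×176/489 = 89.9796
  Suburban, Food: 239×313/489 = 152.9796
  Suburban, Non-food: 239×176/489 = 86.0204
Contributions (O − E)²/E:
  (142 − 160.0204)²/160.0204 = 2.0293
  (108 − 89.9796)²/89.9796 = 3.6090
  (171 − 152.9796)²/152.9796 = 2.1227
  (68 − 86.0204)²/86.0204 = 3.7751
χ² = 2.0293 + 3.6090 + 2.1227 + 3.7751 = 11.536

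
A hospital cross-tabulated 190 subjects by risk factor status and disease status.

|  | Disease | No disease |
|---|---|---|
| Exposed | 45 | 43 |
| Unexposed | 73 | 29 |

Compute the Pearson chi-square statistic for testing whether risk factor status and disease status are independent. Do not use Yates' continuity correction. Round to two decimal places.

Row totals: 88, 102. Column totals: 118, 72. Grand total N = 190.
Expected counts (row total × column total / N):
  Exposed, Disease: 88×118/190 = 54.653
  Exposed, No disease: 88×72/190 = 33.347
  Unexposed, Disease: 102×118/190 = 63.347
  Unexposed, No disease: 102×72/190 = 38.653
Contributions (O − E)²/E:
  (45 − 54.653)²/54.653 = 1.7049
  (43 − 33.347)²/33.347 = 2.7943
  (73 − 63.347)²/63.347 = 1.4710
  (29 − 38.653)²/38.653 = 2.4107
χ² = 1.7049 + 2.7943 + 1.4710 + 2.4107 = 8.38

8.38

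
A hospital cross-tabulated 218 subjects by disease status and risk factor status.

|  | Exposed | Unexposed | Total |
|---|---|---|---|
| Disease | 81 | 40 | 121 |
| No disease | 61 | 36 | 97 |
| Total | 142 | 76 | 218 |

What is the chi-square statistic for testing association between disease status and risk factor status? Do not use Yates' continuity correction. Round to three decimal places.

Grand total N = 218.
Expected counts (row total × column total / N):
  Disease, Exposed: 121×142/218 = 78.8165
  Disease, Unexposed: 121×76/218 = 42.1835
  No disease, Exposed: 97×142/218 = 63.1835
  No disease, Unexposed: 97×76/218 = 33.8165
Contributions (O − E)²/E:
  (81 − 78.8165)²/78.8165 = 0.0605
  (40 − 42.1835)²/42.1835 = 0.1130
  (61 − 63.1835)²/63.1835 = 0.0755
  (36 − 33.8165)²/33.8165 = 0.1410
χ² = 0.0605 + 0.1130 + 0.0755 + 0.1410 = 0.390

0.390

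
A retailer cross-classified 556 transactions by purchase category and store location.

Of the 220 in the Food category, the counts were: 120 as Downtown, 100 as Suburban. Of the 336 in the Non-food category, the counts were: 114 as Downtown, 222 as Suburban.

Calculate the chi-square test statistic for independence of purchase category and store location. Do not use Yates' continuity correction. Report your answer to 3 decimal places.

23.185

Row totals: 220, 336. Column totals: 234, 322. Grand total N = 556.
Expected counts (row total × column total / N):
  Food, Downtown: 220×234/556 = 92.5899
  Food, Suburban: 220×322/556 = 127.4101
  Non-food, Downtown: 336×234/556 = 141.4101
  Non-food, Suburban: 336×322/556 = 194.5899
Contributions (O − E)²/E:
  (120 − 92.5899)²/92.5899 = 8.1144
  (100 − 127.4101)²/127.4101 = 5.8968
  (114 − 141.4101)²/141.4101 = 5.3130
  (222 − 194.5899)²/194.5899 = 3.8610
χ² = 8.1144 + 5.8968 + 5.3130 + 3.8610 = 23.185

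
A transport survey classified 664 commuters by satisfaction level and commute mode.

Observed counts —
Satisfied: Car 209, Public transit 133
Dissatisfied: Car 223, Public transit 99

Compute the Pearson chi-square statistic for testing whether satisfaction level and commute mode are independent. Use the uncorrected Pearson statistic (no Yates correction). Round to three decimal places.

4.838

Row totals: 342, 322. Column totals: 432, 232. Grand total N = 664.
Expected counts (row total × column total / N):
  Satisfied, Car: 342×432/664 = 222.5060
  Satisfied, Public transit: 342×232/664 = 119.4940
  Dissatisfied, Car: 322×432/664 = 209.4940
  Dissatisfied, Public transit: 322×232/664 = 112.5060
Contributions (O − E)²/E:
  (209 − 222.5060)²/222.5060 = 0.8198
  (133 − 119.4940)²/119.4940 = 1.5265
  (223 − 209.4940)²/209.4940 = 0.8707
  (99 − 112.5060)²/112.5060 = 1.6214
χ² = 0.8198 + 1.5265 + 0.8707 + 1.6214 = 4.838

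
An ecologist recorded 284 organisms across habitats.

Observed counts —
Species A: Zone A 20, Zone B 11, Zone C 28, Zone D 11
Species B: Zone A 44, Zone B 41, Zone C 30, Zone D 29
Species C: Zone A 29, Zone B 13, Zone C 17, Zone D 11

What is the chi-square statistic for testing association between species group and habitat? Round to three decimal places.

13.786

Row totals: 70, 144, 70. Column totals: 93, 65, 75, 51. Grand total N = 284.
Expected counts (row total × column total / N):
  Species A, Zone A: 70×93/284 = 22.9225
  Species A, Zone B: 70×65/284 = 16.0211
  Species A, Zone C: 70×75/284 = 18.4859
  Species A, Zone D: 70×51/284 = 12.5704
  Species B, Zone A: 144×93/284 = 47.1549
  Species B, Zone B: 144×65/284 = 32.9577
  Species B, Zone C: 144×75/284 = 38.0282
  Species B, Zone D: 144×51/284 = 25.8592
  Species C, Zone A: 70×93/284 = 22.9225
  Species C, Zone B: 70×65/284 = 16.0211
  Species C, Zone C: 70×75/284 = 18.4859
  Species C, Zone D: 70×51/284 = 12.5704
Contributions (O − E)²/E:
  (20 − 22.9225)²/22.9225 = 0.3726
  (11 − 16.0211)²/16.0211 = 1.5736
  (28 − 18.4859)²/18.4859 = 4.8966
  (11 − 12.5704)²/12.5704 = 0.1962
  (44 − 47.1549)²/47.1549 = 0.2111
  (41 − 32.9577)²/32.9577 = 1.9625
  (30 − 38.0282)²/38.0282 = 1.6948
  (29 − 25.8592)²/25.8592 = 0.3815
  (29 − 22.9225)²/22.9225 = 1.6113
  (13 − 16.0211)²/16.0211 = 0.5697
  (17 − 18.4859)²/18.4859 = 0.1194
  (11 − 12.5704)²/12.5704 = 0.1962
χ² = 0.3726 + 1.5736 + 4.8966 + 0.1962 + 0.2111 + 1.9625 + 1.6948 + 0.3815 + 1.6113 + 0.5697 + 0.1194 + 0.1962 = 13.786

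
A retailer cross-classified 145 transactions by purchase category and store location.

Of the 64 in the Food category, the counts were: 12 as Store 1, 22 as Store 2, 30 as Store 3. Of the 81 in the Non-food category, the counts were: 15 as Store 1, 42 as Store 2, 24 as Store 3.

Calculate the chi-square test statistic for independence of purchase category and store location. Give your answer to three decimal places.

5.330

Row totals: 64, 81. Column totals: 27, 64, 54. Grand total N = 145.
Expected counts (row total × column total / N):
  Food, Store 1: 64×27/145 = 11.9172
  Food, Store 2: 64×64/145 = 28.2483
  Food, Store 3: 64×54/145 = 23.8345
  Non-food, Store 1: 81×27/145 = 15.0828
  Non-food, Store 2: 81×64/145 = 35.7517
  Non-food, Store 3: 81×54/145 = 30.1655
Contributions (O − E)²/E:
  (12 − 11.9172)²/11.9172 = 0.0006
  (22 − 28.2483)²/28.2483 = 1.3821
  (30 − 23.8345)²/23.8345 = 1.5949
  (15 − 15.0828)²/15.0828 = 0.0005
  (42 − 35.7517)²/35.7517 = 1.0920
  (24 − 30.1655)²/30.1655 = 1.2602
χ² = 0.0006 + 1.3821 + 1.5949 + 0.0005 + 1.0920 + 1.2602 = 5.330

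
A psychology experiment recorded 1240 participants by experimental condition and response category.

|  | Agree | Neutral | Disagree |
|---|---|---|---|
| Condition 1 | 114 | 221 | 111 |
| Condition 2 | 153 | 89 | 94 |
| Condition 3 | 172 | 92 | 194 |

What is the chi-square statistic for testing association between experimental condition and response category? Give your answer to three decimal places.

112.018

Row totals: 446, 336, 458. Column totals: 439, 402, 399. Grand total N = 1240.
Expected counts (row total × column total / N):
  Condition 1, Agree: 446×439/1240 = 157.8984
  Condition 1, Neutral: 446×402/1240 = 144.5903
  Condition 1, Disagree: 446×399/1240 = 143.5113
  Condition 2, Agree: 336×439/1240 = 118.9548
  Condition 2, Neutral: 336×402/1240 = 108.9290
  Condition 2, Disagree: 336×399/1240 = 108.1161
  Condition 3, Agree: 458×439/1240 = 162.1468
  Condition 3, Neutral: 458×402/1240 = 148.4806
  Condition 3, Disagree: 458×399/1240 = 147.3726
Contributions (O − E)²/E:
  (114 − 157.8984)²/157.8984 = 12.2045
  (221 − 144.5903)²/144.5903 = 40.3792
  (111 − 143.5113)²/143.5113 = 7.3652
  (153 − 118.9548)²/118.9548 = 9.7438
  (89 − 108.9290)²/108.9290 = 3.6461
  (94 − 108.1161)²/108.1161 = 1.8431
  (172 − 162.1468)²/162.1468 = 0.5988
  (92 − 148.4806)²/148.4806 = 21.4847
  (194 − 147.3726)²/147.3726 = 14.7525
χ² = 12.2045 + 40.3792 + 7.3652 + 9.7438 + 3.6461 + 1.8431 + 0.5988 + 21.4847 + 14.7525 = 112.018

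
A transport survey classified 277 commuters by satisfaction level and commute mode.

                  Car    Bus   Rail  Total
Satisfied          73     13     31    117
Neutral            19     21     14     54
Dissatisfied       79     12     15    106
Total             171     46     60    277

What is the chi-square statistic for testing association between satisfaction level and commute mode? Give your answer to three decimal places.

33.517

Grand total N = 277.
Expected counts (row total × column total / N):
  Satisfied, Car: 117×171/277 = 72.2274
  Satisfied, Bus: 117×46/277 = 19.4296
  Satisfied, Rail: 117×60/277 = 25.3430
  Neutral, Car: 54×171/277 = 33.3357
  Neutral, Bus: 54×46/277 = 8.9675
  Neutral, Rail: 54×60/277 = 11.6968
  Dissatisfied, Car: 106×171/277 = 65.4368
  Dissatisfied, Bus: 106×46/277 = 17.6029
  Dissatisfied, Rail: 106×60/277 = 22.9603
Contributions (O − E)²/E:
  (73 − 72.2274)²/72.2274 = 0.0083
  (13 − 19.4296)²/19.4296 = 2.1277
  (31 − 25.3430)²/25.3430 = 1.2627
  (19 − 33.3357)²/33.3357 = 6.1649
  (21 − 8.9675)²/8.9675 = 16.1451
  (14 − 11.6968)²/11.6968 = 0.4535
  (79 − 65.4368)²/65.4368 = 2.8113
  (12 − 17.6029)²/17.6029 = 1.7834
  (15 − 22.9603)²/22.9603 = 2.7598
χ² = 0.0083 + 2.1277 + 1.2627 + 6.1649 + 16.1451 + 0.4535 + 2.8113 + 1.7834 + 2.7598 = 33.517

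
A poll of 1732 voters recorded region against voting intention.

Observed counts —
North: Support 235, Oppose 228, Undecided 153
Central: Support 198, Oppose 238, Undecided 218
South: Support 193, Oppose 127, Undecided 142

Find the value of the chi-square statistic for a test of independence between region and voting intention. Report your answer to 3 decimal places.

Row totals: 616, 654, 462. Column totals: 626, 593, 513. Grand total N = 1732.
Expected counts (row total × column total / N):
  North, Support: 616×626/1732 = 222.6420
  North, Oppose: 616×593/1732 = 210.9053
  North, Undecided: 616×513/1732 = 182.4527
  Central, Support: 654×626/1732 = 236.3764
  Central, Oppose: 654×593/1732 = 223.9157
  Central, Undecided: 654×513/1732 = 193.7079
  South, Support: 462×626/1732 = 166.9815
  South, Oppose: 462×593/1732 = 158.1790
  South, Undecided: 462×513/1732 = 136.8395
Contributions (O − E)²/E:
  (235 − 222.6420)²/222.6420 = 0.6859
  (228 − 210.9053)²/210.9053 = 1.3856
  (153 − 182.4527)²/182.4527 = 4.7544
  (198 − 236.3764)²/236.3764 = 6.2305
  (238 − 223.9157)²/223.9157 = 0.8859
  (218 − 193.7079)²/193.7079 = 3.0464
  (193 − 166.9815)²/166.9815 = 4.0541
  (127 − 158.1790)²/158.1790 = 6.1458
  (142 − 136.8395)²/136.8395 = 0.1946
χ² = 0.6859 + 1.3856 + 4.7544 + 6.2305 + 0.8859 + 3.0464 + 4.0541 + 6.1458 + 0.1946 = 27.383

27.383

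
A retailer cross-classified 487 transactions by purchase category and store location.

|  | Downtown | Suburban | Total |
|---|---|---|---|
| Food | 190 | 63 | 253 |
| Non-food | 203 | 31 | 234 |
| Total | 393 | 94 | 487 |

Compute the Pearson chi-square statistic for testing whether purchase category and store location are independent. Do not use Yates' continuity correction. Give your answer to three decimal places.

Grand total N = 487.
Expected counts (row total × column total / N):
  Food, Downtown: 253×393/487 = 204.16632
  Food, Suburban: 253×94/487 = 48.83368
  Non-food, Downtown: 234×393/487 = 188.83368
  Non-food, Suburban: 234×94/487 = 45.16632
Contributions (O − E)²/E:
  (190 − 204.16632)²/204.16632 = 0.9829
  (63 − 48.83368)²/48.83368 = 4.1096
  (203 − 188.83368)²/188.83368 = 1.0628
  (31 − 45.16632)²/45.16632 = 4.4432
χ² = 0.9829 + 4.1096 + 1.0628 + 4.4432 = 10.599

10.599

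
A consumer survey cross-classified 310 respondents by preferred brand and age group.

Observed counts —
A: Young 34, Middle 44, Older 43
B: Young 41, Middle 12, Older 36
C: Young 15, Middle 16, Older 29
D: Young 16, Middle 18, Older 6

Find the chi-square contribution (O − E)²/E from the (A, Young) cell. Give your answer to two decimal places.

Row total (A) = 121; column total (Young) = 106; N = 310.
Expected count E = 121 × 106 / 310 = 41.374.
Contribution = (O − E)²/E = (34 − 41.374)² / 41.374 = 1.31.

1.31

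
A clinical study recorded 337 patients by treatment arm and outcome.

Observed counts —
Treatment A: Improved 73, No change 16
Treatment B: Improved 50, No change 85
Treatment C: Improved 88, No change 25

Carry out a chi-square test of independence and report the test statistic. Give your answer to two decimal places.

Row totals: 89, 135, 113. Column totals: 211, 126. Grand total N = 337.
Expected counts (row total × column total / N):
  Treatment A, Improved: 89×211/337 = 55.724
  Treatment A, No change: 89×126/337 = 33.276
  Treatment B, Improved: 135×211/337 = 84.525
  Treatment B, No change: 135×126/337 = 50.475
  Treatment C, Improved: 113×211/337 = 70.751
  Treatment C, No change: 113×126/337 = 42.249
Contributions (O − E)²/E:
  (73 − 55.724)²/55.724 = 5.3560
  (16 − 33.276)²/33.276 = 8.9692
  (50 − 84.525)²/84.525 = 14.1020
  (85 − 50.475)²/50.475 = 23.6152
  (88 − 70.751)²/70.751 = 4.2053
  (25 − 42.249)²/42.249 = 7.0422
χ² = 5.3560 + 8.9692 + 14.1020 + 23.6152 + 4.2053 + 7.0422 = 63.29

63.29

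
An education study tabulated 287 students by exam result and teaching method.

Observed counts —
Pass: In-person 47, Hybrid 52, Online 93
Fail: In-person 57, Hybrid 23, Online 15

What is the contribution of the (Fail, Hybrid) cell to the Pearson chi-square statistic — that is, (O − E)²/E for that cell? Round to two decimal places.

Row total (Fail) = 95; column total (Hybrid) = 75; N = 287.
Expected count E = 95 × 75 / 287 = 24.826.
Contribution = (O − E)²/E = (23 − 24.826)² / 24.826 = 0.13.

0.13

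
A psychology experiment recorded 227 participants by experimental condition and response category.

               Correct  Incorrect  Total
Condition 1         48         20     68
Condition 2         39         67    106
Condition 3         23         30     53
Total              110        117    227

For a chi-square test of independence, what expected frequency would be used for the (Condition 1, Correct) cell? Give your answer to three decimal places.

Row total (Condition 1) = 68; column total (Correct) = 110; grand total N = 227.
Expected count = (row total × column total) / N = 68 × 110 / 227 = 32.952.

32.952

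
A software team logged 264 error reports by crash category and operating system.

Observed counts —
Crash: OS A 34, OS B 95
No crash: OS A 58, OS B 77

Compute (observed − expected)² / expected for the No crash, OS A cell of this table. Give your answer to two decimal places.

Row total (No crash) = 135; column total (OS A) = 92; N = 264.
Expected count E = 135 × 92 / 264 = 47.045.
Contribution = (O − E)²/E = (58 − 47.045)² / 47.045 = 2.55.

2.55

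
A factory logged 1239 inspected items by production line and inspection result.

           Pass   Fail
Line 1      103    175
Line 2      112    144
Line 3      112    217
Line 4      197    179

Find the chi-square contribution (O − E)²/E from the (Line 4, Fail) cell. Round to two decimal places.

Row total (Line 4) = 376; column total (Fail) = 715; N = 1239.
Expected count E = 376 × 715 / 1239 = 216.981.
Contribution = (O − E)²/E = (179 − 216.981)² / 216.981 = 6.65.

6.65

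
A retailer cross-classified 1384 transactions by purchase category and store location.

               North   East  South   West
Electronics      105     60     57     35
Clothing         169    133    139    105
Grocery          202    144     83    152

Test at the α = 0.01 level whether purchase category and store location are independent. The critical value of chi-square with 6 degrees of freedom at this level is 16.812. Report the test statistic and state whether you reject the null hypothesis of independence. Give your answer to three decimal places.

Row totals: 257, 546, 581. Column totals: 476, 337, 279, 292. Grand total N = 1384.
Expected counts (row total × column total / N):
  Electronics, North: 257×476/1384 = 88.39017
  Electronics, East: 257×337/1384 = 62.57876
  Electronics, South: 257×279/1384 = 51.80853
  Electronics, West: 257×292/1384 = 54.22254
  Clothing, North: 546×476/1384 = 187.78613
  Clothing, East: 546×337/1384 = 132.94942
  Clothing, South: 546×279/1384 = 110.06792
  Clothing, West: 546×292/1384 = 115.19653
  Grocery, North: 581×476/1384 = 199.82370
  Grocery, East: 581×337/1384 = 141.47182
  Grocery, South: 581×279/1384 = 117.12355
  Grocery, West: 581×292/1384 = 122.58092
Contributions (O − E)²/E:
  (105 − 88.39017)²/88.39017 = 3.1212
  (60 − 62.57876)²/62.57876 = 0.1063
  (57 − 51.80853)²/51.80853 = 0.5202
  (35 − 54.22254)²/54.22254 = 6.8146
  (169 − 187.78613)²/187.78613 = 1.8794
  (133 − 132.94942)²/132.94942 = 0.0000
  (139 − 110.06792)²/110.06792 = 7.6050
  (105 − 115.19653)²/115.19653 = 0.9025
  (202 − 199.82370)²/199.82370 = 0.0237
  (144 − 141.47182)²/141.47182 = 0.0452
  (83 − 117.12355)²/117.12355 = 9.9418
  (152 − 122.58092)²/122.58092 = 7.0605
χ² = 3.1212 + 0.1063 + 0.5202 + 6.8146 + 1.8794 + 0.0000 + 7.6050 + 0.9025 + 0.0237 + 0.0452 + 9.9418 + 7.0605 = 38.020
df = (3−1)(4−1) = 6. Since 38.020 > 16.812, reject the null hypothesis of independence at α = 0.01.

38.020; reject H₀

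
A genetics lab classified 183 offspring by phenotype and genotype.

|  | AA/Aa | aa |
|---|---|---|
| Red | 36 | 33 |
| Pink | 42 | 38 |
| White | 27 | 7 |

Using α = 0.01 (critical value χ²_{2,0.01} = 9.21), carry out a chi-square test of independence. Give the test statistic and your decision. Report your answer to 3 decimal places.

8.292; fail to reject H₀

Row totals: 69, 80, 34. Column totals: 105, 78. Grand total N = 183.
Expected counts (row total × column total / N):
  Red, AA/Aa: 69×105/183 = 39.5902
  Red, aa: 69×78/183 = 29.4098
  Pink, AA/Aa: 80×105/183 = 45.9016
  Pink, aa: 80×78/183 = 34.0984
  White, AA/Aa: 34×105/183 = 19.5082
  White, aa: 34×78/183 = 14.4918
Contributions (O − E)²/E:
  (36 − 39.5902)²/39.5902 = 0.3256
  (33 − 29.4098)²/29.4098 = 0.4383
  (42 − 45.9016)²/45.9016 = 0.3316
  (38 − 34.0984)²/34.0984 = 0.4464
  (27 − 19.5082)²/19.5082 = 2.8771
  (7 − 14.4918)²/14.4918 = 3.8730
χ² = 0.3256 + 0.4383 + 0.3316 + 0.4464 + 2.8771 + 3.8730 = 8.292
df = (3−1)(2−1) = 2. Since 8.292 < 9.21, fail to reject the null hypothesis of independence at α = 0.01.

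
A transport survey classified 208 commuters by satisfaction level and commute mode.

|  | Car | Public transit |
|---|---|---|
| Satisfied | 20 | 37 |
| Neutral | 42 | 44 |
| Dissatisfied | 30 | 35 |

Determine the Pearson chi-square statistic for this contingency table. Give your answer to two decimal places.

Row totals: 57, 86, 65. Column totals: 92, 116. Grand total N = 208.
Expected counts (row total × column total / N):
  Satisfied, Car: 57×92/208 = 25.212
  Satisfied, Public transit: 57×116/208 = 31.788
  Neutral, Car: 86×92/208 = 38.038
  Neutral, Public transit: 86×116/208 = 47.962
  Dissatisfied, Car: 65×92/208 = 28.750
  Dissatisfied, Public transit: 65×116/208 = 36.250
Contributions (O − E)²/E:
  (20 − 25.212)²/25.212 = 1.0775
  (37 − 31.788)²/31.788 = 0.8546
  (42 − 38.038)²/38.038 = 0.4127
  (44 − 47.962)²/47.962 = 0.3273
  (30 − 28.750)²/28.750 = 0.0543
  (35 − 36.250)²/36.250 = 0.0431
χ² = 1.0775 + 0.8546 + 0.4127 + 0.3273 + 0.0543 + 0.0431 = 2.77

2.77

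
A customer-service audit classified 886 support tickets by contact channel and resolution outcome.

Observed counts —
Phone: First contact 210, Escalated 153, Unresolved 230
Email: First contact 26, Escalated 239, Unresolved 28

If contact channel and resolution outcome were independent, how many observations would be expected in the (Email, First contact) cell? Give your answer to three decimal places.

78.045

Row total (Email) = 293; column total (First contact) = 236; grand total N = 886.
Expected count = (row total × column total) / N = 293 × 236 / 886 = 78.045.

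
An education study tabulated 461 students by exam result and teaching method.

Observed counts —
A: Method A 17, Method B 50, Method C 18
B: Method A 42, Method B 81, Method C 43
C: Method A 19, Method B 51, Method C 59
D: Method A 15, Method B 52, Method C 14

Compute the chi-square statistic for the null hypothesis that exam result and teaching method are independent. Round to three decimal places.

30.062

Row totals: 85, 166, 129, 81. Column totals: 93, 234, 134. Grand total N = 461.
Expected counts (row total × column total / N):
  A, Method A: 85×93/461 = 17.14751
  A, Method B: 85×234/461 = 43.14534
  A, Method C: 85×134/461 = 24.70716
  B, Method A: 166×93/461 = 33.48807
  B, Method B: 166×234/461 = 84.26030
  B, Method C: 166×134/461 = 48.25163
  C, Method A: 129×93/461 = 26.02386
  C, Method B: 129×234/461 = 65.47939
  C, Method C: 129×134/461 = 37.49675
  D, Method A: 81×93/461 = 16.34056
  D, Method B: 81×234/461 = 41.11497
  D, Method C: 81×134/461 = 23.54447
Contributions (O − E)²/E:
  (17 − 17.14751)²/17.14751 = 0.0013
  (50 − 43.14534)²/43.14534 = 1.0890
  (18 − 24.70716)²/24.70716 = 1.8208
  (42 − 33.48807)²/33.48807 = 2.1635
  (81 − 84.26030)²/84.26030 = 0.1262
  (43 − 48.25163)²/48.25163 = 0.5716
  (19 − 26.02386)²/26.02386 = 1.8957
  (51 − 65.47939)²/65.47939 = 3.2018
  (59 − 37.49675)²/37.49675 = 12.3315
  (15 − 16.34056)²/16.34056 = 0.1100
  (52 − 41.11497)²/41.11497 = 2.8818
  (14 − 23.54447)²/23.54447 = 3.8691
χ² = 0.0013 + 1.0890 + 1.8208 + 2.1635 + 0.1262 + 0.5716 + 1.8957 + 3.2018 + 12.3315 + 0.1100 + 2.8818 + 3.8691 = 30.062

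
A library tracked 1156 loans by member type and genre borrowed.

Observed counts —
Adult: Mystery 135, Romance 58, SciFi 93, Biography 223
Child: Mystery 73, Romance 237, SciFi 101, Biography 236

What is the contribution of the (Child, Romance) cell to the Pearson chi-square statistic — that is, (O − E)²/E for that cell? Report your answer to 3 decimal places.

31.303

Row total (Child) = 647; column total (Romance) = 295; N = 1156.
Expected count E = 647 × 295 / 1156 = 165.1081.
Contribution = (O − E)²/E = (237 − 165.1081)² / 165.1081 = 31.303.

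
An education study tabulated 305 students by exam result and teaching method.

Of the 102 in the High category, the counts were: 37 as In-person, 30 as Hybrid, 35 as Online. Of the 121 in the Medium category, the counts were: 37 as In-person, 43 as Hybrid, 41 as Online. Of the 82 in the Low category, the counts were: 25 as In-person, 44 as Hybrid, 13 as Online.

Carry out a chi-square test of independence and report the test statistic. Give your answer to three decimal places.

14.900

Row totals: 102, 121, 82. Column totals: 99, 117, 89. Grand total N = 305.
Expected counts (row total × column total / N):
  High, In-person: 102×99/305 = 33.1082
  High, Hybrid: 102×117/305 = 39.1279
  High, Online: 102×89/305 = 29.7639
  Medium, In-person: 121×99/305 = 39.2754
  Medium, Hybrid: 121×117/305 = 46.4164
  Medium, Online: 121×89/305 = 35.3082
  Low, In-person: 82×99/305 = 26.6164
  Low, Hybrid: 82×117/305 = 31.4557
  Low, Online: 82×89/305 = 23.9279
Contributions (O − E)²/E:
  (37 − 33.1082)²/33.1082 = 0.4575
  (30 − 39.1279)²/39.1279 = 2.1294
  (35 − 29.7639)²/29.7639 = 0.9211
  (37 − 39.2754)²/39.2754 = 0.1318
  (43 − 46.4164)²/46.4164 = 0.2515
  (41 − 35.3082)²/35.3082 = 0.9175
  (25 − 26.6164)²/26.6164 = 0.0982
  (44 − 31.4557)²/31.4557 = 5.0026
  (13 − 23.9279)²/23.9279 = 4.9908
χ² = 0.4575 + 2.1294 + 0.9211 + 0.1318 + 0.2515 + 0.9175 + 0.0982 + 5.0026 + 4.9908 = 14.900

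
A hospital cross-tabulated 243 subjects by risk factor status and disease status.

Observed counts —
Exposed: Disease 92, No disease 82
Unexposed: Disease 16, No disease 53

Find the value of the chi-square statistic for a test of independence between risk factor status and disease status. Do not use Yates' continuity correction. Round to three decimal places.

Row totals: 174, 69. Column totals: 108, 135. Grand total N = 243.
Expected counts (row total × column total / N):
  Exposed, Disease: 174×108/243 = 77.33333
  Exposed, No disease: 174×135/243 = 96.66667
  Unexposed, Disease: 69×108/243 = 30.66667
  Unexposed, No disease: 69×135/243 = 38.33333
Contributions (O − E)²/E:
  (92 − 77.33333)²/77.33333 = 2.7816
  (82 − 96.66667)²/96.66667 = 2.2253
  (16 − 30.66667)²/30.66667 = 7.0145
  (53 − 38.33333)²/38.33333 = 5.6116
χ² = 2.7816 + 2.2253 + 7.0145 + 5.6116 = 17.633

17.633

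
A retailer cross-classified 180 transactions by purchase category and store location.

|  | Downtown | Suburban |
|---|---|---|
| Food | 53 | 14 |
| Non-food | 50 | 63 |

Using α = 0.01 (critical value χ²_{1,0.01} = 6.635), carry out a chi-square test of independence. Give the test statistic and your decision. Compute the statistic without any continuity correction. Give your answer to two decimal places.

Row totals: 67, 113. Column totals: 103, 77. Grand total N = 180.
Expected counts (row total × column total / N):
  Food, Downtown: 67×103/180 = 38.339
  Food, Suburban: 67×77/180 = 28.661
  Non-food, Downtown: 113×103/180 = 64.661
  Non-food, Suburban: 113×77/180 = 48.339
Contributions (O − E)²/E:
  (53 − 38.339)²/38.339 = 5.6064
  (14 − 28.661)²/28.661 = 7.4996
  (50 − 64.661)²/64.661 = 3.3242
  (63 − 48.339)²/48.339 = 4.4466
χ² = 5.6064 + 7.4996 + 3.3242 + 4.4466 = 20.88
df = (2−1)(2−1) = 1. Since 20.88 > 6.635, reject the null hypothesis of independence at α = 0.01.

20.88; reject H₀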